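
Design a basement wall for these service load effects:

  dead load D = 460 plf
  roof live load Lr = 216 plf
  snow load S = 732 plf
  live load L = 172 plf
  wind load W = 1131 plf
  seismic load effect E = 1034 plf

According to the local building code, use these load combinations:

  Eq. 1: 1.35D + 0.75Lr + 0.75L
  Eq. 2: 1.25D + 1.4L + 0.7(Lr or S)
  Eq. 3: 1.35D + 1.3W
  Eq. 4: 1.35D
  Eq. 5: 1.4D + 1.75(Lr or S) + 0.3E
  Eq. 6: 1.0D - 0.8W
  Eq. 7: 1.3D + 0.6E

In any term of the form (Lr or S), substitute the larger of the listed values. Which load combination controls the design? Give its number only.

Combination 5

(Lr or S) → S = 732 plf.
Eq. 1: 1.35(460) + 0.75(216) + 0.75(172) = 621.00 + 162.00 + 129.00 = 912.00
Eq. 2: 1.25(460) + 1.4(172) + 0.7(732) = 575.00 + 240.80 + 512.40 = 1328.20
Eq. 3: 1.35(460) + 1.3(1131) = 621.00 + 1470.30 = 2091.30
Eq. 4: 1.35(460) = 621.00
Eq. 5: 1.4(460) + 1.75(732) + 0.3(1034) = 644.00 + 1281.00 + 310.20 = 2235.20
Eq. 6: 1.0(460) - 0.8(1131) = 460.00 - 904.80 = -444.80
Eq. 7: 1.3(460) + 0.6(1034) = 598.00 + 620.40 = 1218.40
The largest value is 2235.20 plf from combination 5.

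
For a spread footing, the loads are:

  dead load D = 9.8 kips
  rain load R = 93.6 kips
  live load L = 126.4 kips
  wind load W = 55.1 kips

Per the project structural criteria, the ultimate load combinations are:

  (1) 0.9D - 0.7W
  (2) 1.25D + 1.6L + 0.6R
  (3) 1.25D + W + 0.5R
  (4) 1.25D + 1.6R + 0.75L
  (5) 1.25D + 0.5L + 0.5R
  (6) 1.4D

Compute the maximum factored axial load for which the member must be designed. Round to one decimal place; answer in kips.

(1) 0.9(9.8) - 0.7(55.1) = 8.8 - 38.6 = -29.8
(2) 1.25(9.8) + 1.6(126.4) + 0.6(93.6) = 12.3 + 202.2 + 56.2 = 270.7
(3) 1.25(9.8) + 1.0(55.1) + 0.5(93.6) = 12.3 + 55.1 + 46.8 = 114.2
(4) 1.25(9.8) + 1.6(93.6) + 0.75(126.4) = 256.8
(5) 1.25(9.8) + 0.5(126.4) + 0.5(93.6) = 12.3 + 63.2 + 46.8 = 122.3
(6) 1.4(9.8) = 13.7
Maximum is from combination 2.

270.7 kips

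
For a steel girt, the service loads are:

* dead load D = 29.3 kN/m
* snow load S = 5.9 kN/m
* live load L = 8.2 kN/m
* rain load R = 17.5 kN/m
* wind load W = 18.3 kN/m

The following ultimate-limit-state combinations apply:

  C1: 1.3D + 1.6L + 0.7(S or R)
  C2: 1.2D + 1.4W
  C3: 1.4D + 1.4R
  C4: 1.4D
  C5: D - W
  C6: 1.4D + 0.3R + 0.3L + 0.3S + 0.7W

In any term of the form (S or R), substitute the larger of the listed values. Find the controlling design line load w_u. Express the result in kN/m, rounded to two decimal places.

65.52 kN/m

(S or R) → R = 17.5 kN/m.
C1: 1.3(29.3) + 1.6(8.2) + 0.7(17.5) = 38.09 + 13.12 + 12.25 = 63.46
C2: 1.2(29.3) + 1.4(18.3) = 35.16 + 25.62 = 60.78
C3: 1.4(29.3) + 1.4(17.5) = 41.02 + 24.50 = 65.52
C4: 1.4(29.3) = 41.02
C5: 1.0(29.3) - 1.0(18.3) = 29.30 - 18.30 = 11.00
C6: 1.4(29.3) + 0.3(17.5) + 0.3(8.2) + 0.3(5.9) + 0.7(18.3) = 41.02 + 5.25 + 2.46 + 1.77 + 12.81 = 63.31
Maximum is from combination 3.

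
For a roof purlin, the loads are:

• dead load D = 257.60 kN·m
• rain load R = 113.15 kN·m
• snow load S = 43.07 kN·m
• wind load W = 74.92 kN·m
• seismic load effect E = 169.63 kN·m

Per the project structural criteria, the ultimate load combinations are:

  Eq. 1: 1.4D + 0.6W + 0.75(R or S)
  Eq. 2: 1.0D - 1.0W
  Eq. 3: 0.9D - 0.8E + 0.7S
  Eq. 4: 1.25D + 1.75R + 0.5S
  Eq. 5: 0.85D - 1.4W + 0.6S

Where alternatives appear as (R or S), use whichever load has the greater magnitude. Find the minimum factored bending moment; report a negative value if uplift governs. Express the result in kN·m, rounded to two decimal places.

126.29 kN·m

(R or S) → R = 113.15 kN·m.
Eq. 1: 1.4(257.60) + 0.6(74.92) + 0.75(113.15) = 360.64 + 44.95 + 84.86 = 490.45
Eq. 2: 1.0(257.60) - 1.0(74.92) = 257.60 - 74.92 = 182.68
Eq. 3: 0.9(257.60) - 0.8(169.63) + 0.7(43.07) = 231.84 - 135.70 + 30.15 = 126.29
Eq. 4: 1.25(257.60) + 1.75(113.15) + 0.5(43.07) = 322.00 + 198.01 + 21.54 = 541.55
Eq. 5: 0.85(257.60) - 1.4(74.92) + 0.6(43.07) = 218.96 - 104.89 + 25.84 = 139.91
Combination 3 gives the minimum: 126.29 kN·m.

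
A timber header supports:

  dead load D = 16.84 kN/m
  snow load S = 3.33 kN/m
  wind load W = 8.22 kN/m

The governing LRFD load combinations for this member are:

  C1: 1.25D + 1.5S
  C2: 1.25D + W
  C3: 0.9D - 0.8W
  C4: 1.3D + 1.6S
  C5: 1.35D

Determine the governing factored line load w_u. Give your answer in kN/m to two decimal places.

29.27 kN/m

C1: 1.25(16.84) + 1.5(3.33) = 21.05 + 5.00 = 26.05
C2: 1.25(16.84) + 1.0(8.22) = 21.05 + 8.22 = 29.27
C3: 0.9(16.84) - 0.8(8.22) = 15.16 - 6.58 = 8.58
C4: 1.3(16.84) + 1.6(3.33) = 21.89 + 5.33 = 27.22
C5: 1.35(16.84) = 22.73
Maximum is from combination 2.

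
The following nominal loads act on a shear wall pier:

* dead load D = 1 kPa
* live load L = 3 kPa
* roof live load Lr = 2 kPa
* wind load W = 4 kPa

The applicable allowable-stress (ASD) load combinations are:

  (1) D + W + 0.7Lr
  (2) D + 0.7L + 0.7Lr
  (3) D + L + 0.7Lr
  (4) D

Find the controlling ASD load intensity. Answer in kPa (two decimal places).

(1) 1.0(1) + 1.0(4) + 0.7(2) = 6.40
(2) 1.0(1) + 0.7(3) + 0.7(2) = 4.50
(3) 1.0(1) + 1.0(3) + 0.7(2) = 5.40
(4) 1.0(1) = 1.00
Maximum is from combination 1.

6.40 kPa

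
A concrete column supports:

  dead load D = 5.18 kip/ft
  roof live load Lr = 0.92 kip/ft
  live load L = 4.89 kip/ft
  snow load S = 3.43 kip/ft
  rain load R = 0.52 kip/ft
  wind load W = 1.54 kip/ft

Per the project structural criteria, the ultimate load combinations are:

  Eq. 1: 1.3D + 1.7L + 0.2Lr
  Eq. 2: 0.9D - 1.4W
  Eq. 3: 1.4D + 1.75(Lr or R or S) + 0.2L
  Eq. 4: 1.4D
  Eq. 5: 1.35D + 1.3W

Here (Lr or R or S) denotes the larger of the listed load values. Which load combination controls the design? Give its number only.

Combination 1

(Lr or R or S) → S = 3.43 kip/ft.
Eq. 1: 1.3(5.18) + 1.7(4.89) + 0.2(0.92) = 15.23
Eq. 2: 0.9(5.18) - 1.4(1.54) = 2.51
Eq. 3: 1.4(5.18) + 1.75(3.43) + 0.2(4.89) = 14.23
Eq. 4: 1.4(5.18) = 7.25
Eq. 5: 1.35(5.18) + 1.3(1.54) = 9.00
The largest value is 15.23 kip/ft from combination 1.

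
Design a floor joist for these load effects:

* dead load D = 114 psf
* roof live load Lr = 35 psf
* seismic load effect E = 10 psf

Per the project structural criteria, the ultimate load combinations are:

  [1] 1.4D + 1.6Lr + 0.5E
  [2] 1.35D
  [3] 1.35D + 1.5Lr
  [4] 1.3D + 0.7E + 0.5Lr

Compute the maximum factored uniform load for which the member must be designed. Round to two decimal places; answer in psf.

220.60 psf

[1] 1.4(114) + 1.6(35) + 0.5(10) = 220.60
[2] 1.35(114) = 153.90
[3] 1.35(114) + 1.5(35) = 206.40
[4] 1.3(114) + 0.7(10) + 0.5(35) = 172.70
Maximum is from combination 1.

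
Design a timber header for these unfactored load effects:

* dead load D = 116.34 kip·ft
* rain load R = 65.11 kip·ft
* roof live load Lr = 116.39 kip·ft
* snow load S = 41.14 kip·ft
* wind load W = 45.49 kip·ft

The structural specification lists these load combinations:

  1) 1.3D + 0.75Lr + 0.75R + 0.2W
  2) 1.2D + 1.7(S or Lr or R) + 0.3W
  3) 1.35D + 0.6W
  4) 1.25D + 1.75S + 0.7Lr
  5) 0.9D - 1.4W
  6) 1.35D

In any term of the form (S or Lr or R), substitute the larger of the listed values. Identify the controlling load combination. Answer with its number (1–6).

(S or Lr or R) → Lr = 116.39 kip·ft.
1) 1.3(116.34) + 0.75(116.39) + 0.75(65.11) + 0.2(45.49) = 296.47
2) 1.2(116.34) + 1.7(116.39) + 0.3(45.49) = 139.61 + 197.86 + 13.65 = 351.12
3) 1.35(116.34) + 0.6(45.49) = 157.06 + 27.29 = 184.35
4) 1.25(116.34) + 1.75(41.14) + 0.7(116.39) = 298.89
5) 0.9(116.34) - 1.4(45.49) = 104.71 - 63.69 = 41.02
6) 1.35(116.34) = 157.06
The largest value is 351.12 kip·ft from combination 2.

Combination 2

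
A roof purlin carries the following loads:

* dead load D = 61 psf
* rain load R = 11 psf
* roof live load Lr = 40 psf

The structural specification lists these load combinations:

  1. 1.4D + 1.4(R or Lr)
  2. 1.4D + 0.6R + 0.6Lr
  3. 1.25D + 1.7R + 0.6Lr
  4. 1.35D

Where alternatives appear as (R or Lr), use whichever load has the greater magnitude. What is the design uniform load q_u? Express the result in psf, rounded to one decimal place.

141.4 psf

(R or Lr) → Lr = 40 psf.
1. 1.4(61) + 1.4(40) = 85.4 + 56.0 = 141.4
2. 1.4(61) + 0.6(11) + 0.6(40) = 85.4 + 6.6 + 24.0 = 116.0
3. 1.25(61) + 1.7(11) + 0.6(40) = 76.3 + 18.7 + 24.0 = 119.0
4. 1.35(61) = 82.4
The controlling combination is 1, giving 141.4 psf.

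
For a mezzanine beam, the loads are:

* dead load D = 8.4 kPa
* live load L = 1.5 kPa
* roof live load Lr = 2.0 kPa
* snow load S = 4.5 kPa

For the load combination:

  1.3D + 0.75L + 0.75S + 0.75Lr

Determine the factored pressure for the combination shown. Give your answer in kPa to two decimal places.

1.3(8.4) + 0.75(1.5) + 0.75(4.5) + 0.75(2.0) = 16.92
p_u = 16.92 kPa.

16.92 kPa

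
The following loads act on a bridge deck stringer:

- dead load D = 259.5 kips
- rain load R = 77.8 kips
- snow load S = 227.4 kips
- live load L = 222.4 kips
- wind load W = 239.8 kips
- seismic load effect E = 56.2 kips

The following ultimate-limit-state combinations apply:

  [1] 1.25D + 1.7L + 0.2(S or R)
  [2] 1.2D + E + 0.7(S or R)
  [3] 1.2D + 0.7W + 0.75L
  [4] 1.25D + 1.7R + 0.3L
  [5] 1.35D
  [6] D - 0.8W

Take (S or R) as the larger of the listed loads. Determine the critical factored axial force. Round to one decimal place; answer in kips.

747.9 kips

(S or R) → S = 227.4 kips.
[1] 1.25(259.5) + 1.7(222.4) + 0.2(227.4) = 747.9
[2] 1.2(259.5) + 1.0(56.2) + 0.7(227.4) = 311.4 + 56.2 + 159.2 = 526.8
[3] 1.2(259.5) + 0.7(239.8) + 0.75(222.4) = 311.4 + 167.9 + 166.8 = 646.1
[4] 1.25(259.5) + 1.7(77.8) + 0.3(222.4) = 324.4 + 132.3 + 66.7 = 523.4
[5] 1.35(259.5) = 350.3
[6] 1.0(259.5) - 0.8(239.8) = 259.5 - 191.8 = 67.7
Combination 1 governs: P_u = 747.9 kips.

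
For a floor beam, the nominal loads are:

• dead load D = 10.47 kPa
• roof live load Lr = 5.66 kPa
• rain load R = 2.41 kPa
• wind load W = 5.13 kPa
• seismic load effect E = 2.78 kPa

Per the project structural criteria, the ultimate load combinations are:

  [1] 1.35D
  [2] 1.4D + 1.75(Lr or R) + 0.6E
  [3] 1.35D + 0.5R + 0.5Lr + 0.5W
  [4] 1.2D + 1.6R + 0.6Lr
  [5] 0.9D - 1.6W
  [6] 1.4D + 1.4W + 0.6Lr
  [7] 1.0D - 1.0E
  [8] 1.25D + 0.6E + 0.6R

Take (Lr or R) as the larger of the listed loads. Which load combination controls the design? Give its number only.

(Lr or R) → Lr = 5.66 kPa.
[1] 1.35(10.47) = 14.13
[2] 1.4(10.47) + 1.75(5.66) + 0.6(2.78) = 26.23
[3] 1.35(10.47) + 0.5(2.41) + 0.5(5.66) + 0.5(5.13) = 20.73
[4] 1.2(10.47) + 1.6(2.41) + 0.6(5.66) = 12.56 + 3.86 + 3.40 = 19.82
[5] 0.9(10.47) - 1.6(5.13) = 1.22
[6] 1.4(10.47) + 1.4(5.13) + 0.6(5.66) = 14.66 + 7.18 + 3.40 = 25.24
[7] 1.0(10.47) - 1.0(2.78) = 10.47 - 2.78 = 7.69
[8] 1.25(10.47) + 0.6(2.78) + 0.6(2.41) = 16.20
The largest value is 26.23 kPa from combination 2.

Combination 2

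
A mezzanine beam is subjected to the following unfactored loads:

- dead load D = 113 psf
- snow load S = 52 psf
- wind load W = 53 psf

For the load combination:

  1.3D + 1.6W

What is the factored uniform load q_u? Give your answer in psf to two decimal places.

231.70 psf

1.3(113) + 1.6(53) = 231.70
q_u = 231.70 psf.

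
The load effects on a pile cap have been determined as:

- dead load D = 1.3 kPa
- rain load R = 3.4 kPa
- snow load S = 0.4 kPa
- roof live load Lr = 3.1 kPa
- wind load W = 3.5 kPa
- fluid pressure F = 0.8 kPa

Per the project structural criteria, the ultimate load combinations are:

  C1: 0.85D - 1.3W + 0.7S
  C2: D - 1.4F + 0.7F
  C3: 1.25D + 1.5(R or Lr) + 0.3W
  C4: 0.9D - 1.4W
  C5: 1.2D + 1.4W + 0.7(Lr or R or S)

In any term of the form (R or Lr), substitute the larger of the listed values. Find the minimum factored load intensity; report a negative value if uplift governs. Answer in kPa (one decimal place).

(R or Lr) → R = 3.4 kPa; (Lr or R or S) → R = 3.4 kPa.
C1: 0.85(1.3) - 1.3(3.5) + 0.7(0.4) = 1.1 - 4.6 + 0.3 = -3.2
C2: 1.0(1.3) - 1.4(0.8) + 0.7(0.8) = 0.7
C3: 1.25(1.3) + 1.5(3.4) + 0.3(3.5) = 1.6 + 5.1 + 1.1 = 7.8
C4: 0.9(1.3) - 1.4(3.5) = 1.2 - 4.9 = -3.7
C5: 1.2(1.3) + 1.4(3.5) + 0.7(3.4) = 8.8
Combination 4 gives the minimum: -3.7 kPa.

-3.7 kPa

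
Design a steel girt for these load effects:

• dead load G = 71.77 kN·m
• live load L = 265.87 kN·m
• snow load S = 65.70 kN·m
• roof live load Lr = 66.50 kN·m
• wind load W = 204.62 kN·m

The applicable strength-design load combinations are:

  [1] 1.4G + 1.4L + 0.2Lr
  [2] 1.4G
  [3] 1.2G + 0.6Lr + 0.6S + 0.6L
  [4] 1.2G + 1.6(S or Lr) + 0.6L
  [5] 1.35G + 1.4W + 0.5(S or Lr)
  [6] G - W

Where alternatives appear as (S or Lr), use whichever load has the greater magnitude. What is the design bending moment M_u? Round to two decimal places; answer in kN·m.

486.00 kN·m

(S or Lr) → Lr = 66.50 kN·m.
[1] 1.4(71.77) + 1.4(265.87) + 0.2(66.50) = 100.48 + 372.22 + 13.30 = 486.00
[2] 1.4(71.77) = 100.48
[3] 1.2(71.77) + 0.6(66.50) + 0.6(65.70) + 0.6(265.87) = 324.97
[4] 1.2(71.77) + 1.6(66.50) + 0.6(265.87) = 352.05
[5] 1.35(71.77) + 1.4(204.62) + 0.5(66.50) = 96.89 + 286.47 + 33.25 = 416.61
[6] 1.0(71.77) - 1.0(204.62) = 71.77 - 204.62 = -132.85
The controlling combination is 1, giving 486.00 kN·m.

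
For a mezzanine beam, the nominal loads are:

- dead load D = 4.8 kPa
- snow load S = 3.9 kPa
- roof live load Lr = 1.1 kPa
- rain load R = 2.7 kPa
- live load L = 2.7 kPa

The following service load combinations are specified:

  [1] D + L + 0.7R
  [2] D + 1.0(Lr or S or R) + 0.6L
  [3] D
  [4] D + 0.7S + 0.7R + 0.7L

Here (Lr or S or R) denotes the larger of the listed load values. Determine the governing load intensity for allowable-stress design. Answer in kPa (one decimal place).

(Lr or S or R) → S = 3.9 kPa.
[1] 1.0(4.8) + 1.0(2.7) + 0.7(2.7) = 4.8 + 2.7 + 1.9 = 9.4
[2] 1.0(4.8) + 1.0(3.9) + 0.6(2.7) = 4.8 + 3.9 + 1.6 = 10.3
[3] 1.0(4.8) = 4.8
[4] 1.0(4.8) + 0.7(3.9) + 0.7(2.7) + 0.7(2.7) = 4.8 + 2.7 + 1.9 + 1.9 = 11.3
Maximum is from combination 4.

11.3 kPa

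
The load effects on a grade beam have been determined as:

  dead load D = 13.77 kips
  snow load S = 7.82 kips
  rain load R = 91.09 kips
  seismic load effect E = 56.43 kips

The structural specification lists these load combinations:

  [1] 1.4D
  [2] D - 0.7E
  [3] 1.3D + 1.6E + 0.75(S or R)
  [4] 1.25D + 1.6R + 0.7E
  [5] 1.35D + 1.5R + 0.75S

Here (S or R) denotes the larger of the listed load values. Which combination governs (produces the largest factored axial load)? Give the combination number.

(S or R) → R = 91.09 kips.
[1] 1.4(13.77) = 19.28
[2] 1.0(13.77) - 0.7(56.43) = 13.77 - 39.50 = -25.73
[3] 1.3(13.77) + 1.6(56.43) + 0.75(91.09) = 17.90 + 90.29 + 68.32 = 176.51
[4] 1.25(13.77) + 1.6(91.09) + 0.7(56.43) = 202.46
[5] 1.35(13.77) + 1.5(91.09) + 0.75(7.82) = 161.09
The largest value is 202.46 kips from combination 4.

Combination 4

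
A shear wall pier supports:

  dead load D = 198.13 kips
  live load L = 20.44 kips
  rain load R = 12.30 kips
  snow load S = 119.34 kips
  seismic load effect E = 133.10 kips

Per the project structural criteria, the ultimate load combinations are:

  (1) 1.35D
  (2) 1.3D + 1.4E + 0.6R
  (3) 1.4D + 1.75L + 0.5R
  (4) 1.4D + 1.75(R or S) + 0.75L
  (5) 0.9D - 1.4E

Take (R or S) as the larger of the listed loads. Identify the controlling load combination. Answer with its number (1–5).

(R or S) → S = 119.34 kips.
(1) 1.35(198.13) = 267.48
(2) 1.3(198.13) + 1.4(133.10) + 0.6(12.30) = 257.57 + 186.34 + 7.38 = 451.29
(3) 1.4(198.13) + 1.75(20.44) + 0.5(12.30) = 277.38 + 35.77 + 6.15 = 319.30
(4) 1.4(198.13) + 1.75(119.34) + 0.75(20.44) = 277.38 + 208.85 + 15.33 = 501.56
(5) 0.9(198.13) - 1.4(133.10) = 178.32 - 186.34 = -8.02
The largest value is 501.56 kips from combination 4.

Combination 4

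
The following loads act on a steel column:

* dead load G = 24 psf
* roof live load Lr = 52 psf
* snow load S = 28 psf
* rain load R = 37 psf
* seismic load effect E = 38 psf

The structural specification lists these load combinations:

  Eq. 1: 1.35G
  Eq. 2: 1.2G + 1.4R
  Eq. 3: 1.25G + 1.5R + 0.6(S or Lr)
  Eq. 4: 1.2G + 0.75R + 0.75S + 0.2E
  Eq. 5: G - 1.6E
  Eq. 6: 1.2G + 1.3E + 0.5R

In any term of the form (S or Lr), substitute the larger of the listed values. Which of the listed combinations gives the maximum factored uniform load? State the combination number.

Combination 3

(S or Lr) → Lr = 52 psf.
Eq. 1: 1.35(24) = 32.4
Eq. 2: 1.2(24) + 1.4(37) = 28.8 + 51.8 = 80.6
Eq. 3: 1.25(24) + 1.5(37) + 0.6(52) = 30.0 + 55.5 + 31.2 = 116.7
Eq. 4: 1.2(24) + 0.75(37) + 0.75(28) + 0.2(38) = 28.8 + 27.8 + 21.0 + 7.6 = 85.2
Eq. 5: 1.0(24) - 1.6(38) = 24.0 - 60.8 = -36.8
Eq. 6: 1.2(24) + 1.3(38) + 0.5(37) = 28.8 + 49.4 + 18.5 = 96.7
The largest value is 116.7 psf from combination 3.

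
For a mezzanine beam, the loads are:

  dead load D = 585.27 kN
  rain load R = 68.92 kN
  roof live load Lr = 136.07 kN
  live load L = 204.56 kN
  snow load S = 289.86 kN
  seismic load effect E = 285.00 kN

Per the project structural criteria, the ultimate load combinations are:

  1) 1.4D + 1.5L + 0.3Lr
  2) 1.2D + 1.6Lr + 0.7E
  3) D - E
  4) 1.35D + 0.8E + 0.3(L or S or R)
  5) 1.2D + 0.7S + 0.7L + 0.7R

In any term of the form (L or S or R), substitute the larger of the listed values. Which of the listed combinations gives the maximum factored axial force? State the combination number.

Combination 1

(L or S or R) → S = 289.86 kN.
1) 1.4(585.27) + 1.5(204.56) + 0.3(136.07) = 819.38 + 306.84 + 40.82 = 1167.04
2) 1.2(585.27) + 1.6(136.07) + 0.7(285.00) = 1119.54
3) 1.0(585.27) - 1.0(285.00) = 585.27 - 285.00 = 300.27
4) 1.35(585.27) + 0.8(285.00) + 0.3(289.86) = 790.11 + 228.00 + 86.96 = 1105.07
5) 1.2(585.27) + 0.7(289.86) + 0.7(204.56) + 0.7(68.92) = 1096.66
The largest value is 1167.04 kN from combination 1.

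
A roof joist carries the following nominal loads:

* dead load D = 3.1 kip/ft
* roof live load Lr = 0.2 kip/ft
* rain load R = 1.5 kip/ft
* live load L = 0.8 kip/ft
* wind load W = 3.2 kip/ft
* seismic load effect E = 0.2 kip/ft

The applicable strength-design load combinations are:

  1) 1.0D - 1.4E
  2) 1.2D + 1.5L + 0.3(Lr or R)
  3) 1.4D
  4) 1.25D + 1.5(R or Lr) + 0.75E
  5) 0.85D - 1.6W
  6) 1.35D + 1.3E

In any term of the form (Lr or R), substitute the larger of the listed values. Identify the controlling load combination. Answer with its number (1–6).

Combination 4

(Lr or R) → R = 1.5 kip/ft; (R or Lr) → R = 1.5 kip/ft.
1) 1.0(3.1) - 1.4(0.2) = 2.8
2) 1.2(3.1) + 1.5(0.8) + 0.3(1.5) = 5.4
3) 1.4(3.1) = 4.3
4) 1.25(3.1) + 1.5(1.5) + 0.75(0.2) = 6.3
5) 0.85(3.1) - 1.6(3.2) = -2.5
6) 1.35(3.1) + 1.3(0.2) = 4.4
The largest value is 6.3 kip/ft from combination 4.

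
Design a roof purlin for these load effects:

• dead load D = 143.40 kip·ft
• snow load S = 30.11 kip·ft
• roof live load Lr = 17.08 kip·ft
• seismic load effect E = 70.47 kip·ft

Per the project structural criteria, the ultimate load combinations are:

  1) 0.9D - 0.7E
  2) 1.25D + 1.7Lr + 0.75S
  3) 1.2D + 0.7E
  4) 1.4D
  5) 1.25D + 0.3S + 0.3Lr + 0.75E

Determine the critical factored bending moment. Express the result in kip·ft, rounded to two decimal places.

246.26 kip·ft

1) 0.9(143.40) - 0.7(70.47) = 79.73
2) 1.25(143.40) + 1.7(17.08) + 0.75(30.11) = 230.87
3) 1.2(143.40) + 0.7(70.47) = 221.41
4) 1.4(143.40) = 200.76
5) 1.25(143.40) + 0.3(30.11) + 0.3(17.08) + 0.75(70.47) = 246.26
Maximum is from combination 5.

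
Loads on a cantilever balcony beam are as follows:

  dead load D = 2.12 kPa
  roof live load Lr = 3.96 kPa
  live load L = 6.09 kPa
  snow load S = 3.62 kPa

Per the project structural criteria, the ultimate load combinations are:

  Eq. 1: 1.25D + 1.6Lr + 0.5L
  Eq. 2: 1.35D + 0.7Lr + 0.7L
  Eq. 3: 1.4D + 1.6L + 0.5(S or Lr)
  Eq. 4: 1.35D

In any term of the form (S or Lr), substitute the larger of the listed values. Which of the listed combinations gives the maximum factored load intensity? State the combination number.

Combination 3

(S or Lr) → Lr = 3.96 kPa.
Eq. 1: 1.25(2.12) + 1.6(3.96) + 0.5(6.09) = 12.03
Eq. 2: 1.35(2.12) + 0.7(3.96) + 0.7(6.09) = 9.90
Eq. 3: 1.4(2.12) + 1.6(6.09) + 0.5(3.96) = 2.97 + 9.74 + 1.98 = 14.69
Eq. 4: 1.35(2.12) = 2.86
The largest value is 14.69 kPa from combination 3.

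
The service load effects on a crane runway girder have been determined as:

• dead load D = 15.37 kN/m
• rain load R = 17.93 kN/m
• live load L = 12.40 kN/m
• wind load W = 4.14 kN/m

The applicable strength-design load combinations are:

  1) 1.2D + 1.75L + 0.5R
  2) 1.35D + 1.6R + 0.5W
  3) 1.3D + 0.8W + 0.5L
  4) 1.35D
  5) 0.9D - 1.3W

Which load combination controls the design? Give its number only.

1) 1.2(15.37) + 1.75(12.40) + 0.5(17.93) = 49.11
2) 1.35(15.37) + 1.6(17.93) + 0.5(4.14) = 51.51
3) 1.3(15.37) + 0.8(4.14) + 0.5(12.40) = 29.49
4) 1.35(15.37) = 20.75
5) 0.9(15.37) - 1.3(4.14) = 8.45
The largest value is 51.51 kN/m from combination 2.

Combination 2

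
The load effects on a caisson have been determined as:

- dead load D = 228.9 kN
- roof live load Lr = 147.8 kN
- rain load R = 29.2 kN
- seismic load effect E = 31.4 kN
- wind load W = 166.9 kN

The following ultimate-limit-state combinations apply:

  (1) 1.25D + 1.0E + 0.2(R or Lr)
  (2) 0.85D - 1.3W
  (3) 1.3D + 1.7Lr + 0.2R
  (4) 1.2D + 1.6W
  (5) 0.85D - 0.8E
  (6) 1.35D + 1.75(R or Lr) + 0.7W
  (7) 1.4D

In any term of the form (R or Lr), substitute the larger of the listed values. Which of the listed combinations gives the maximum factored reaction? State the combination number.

(R or Lr) → Lr = 147.8 kN.
(1) 1.25(228.9) + 1.0(31.4) + 0.2(147.8) = 286.13 + 31.40 + 29.56 = 347.09
(2) 0.85(228.9) - 1.3(166.9) = -22.41
(3) 1.3(228.9) + 1.7(147.8) + 0.2(29.2) = 297.57 + 251.26 + 5.84 = 554.67
(4) 1.2(228.9) + 1.6(166.9) = 274.68 + 267.04 = 541.72
(5) 0.85(228.9) - 0.8(31.4) = 194.57 - 25.12 = 169.45
(6) 1.35(228.9) + 1.75(147.8) + 0.7(166.9) = 309.02 + 258.65 + 116.83 = 684.50
(7) 1.4(228.9) = 320.46
The largest value is 684.50 kN from combination 6.

Combination 6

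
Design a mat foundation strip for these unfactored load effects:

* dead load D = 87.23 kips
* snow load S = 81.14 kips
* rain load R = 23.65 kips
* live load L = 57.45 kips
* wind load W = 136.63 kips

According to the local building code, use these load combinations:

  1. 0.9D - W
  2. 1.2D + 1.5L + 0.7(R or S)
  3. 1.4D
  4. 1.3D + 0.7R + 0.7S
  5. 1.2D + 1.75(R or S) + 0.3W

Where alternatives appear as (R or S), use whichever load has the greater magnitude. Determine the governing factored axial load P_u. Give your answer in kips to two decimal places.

(R or S) → S = 81.14 kips.
1. 0.9(87.23) - 1.0(136.63) = 78.51 - 136.63 = -58.12
2. 1.2(87.23) + 1.5(57.45) + 0.7(81.14) = 247.65
3. 1.4(87.23) = 122.12
4. 1.3(87.23) + 0.7(23.65) + 0.7(81.14) = 186.75
5. 1.2(87.23) + 1.75(81.14) + 0.3(136.63) = 287.66
Maximum is from combination 5.

287.66 kips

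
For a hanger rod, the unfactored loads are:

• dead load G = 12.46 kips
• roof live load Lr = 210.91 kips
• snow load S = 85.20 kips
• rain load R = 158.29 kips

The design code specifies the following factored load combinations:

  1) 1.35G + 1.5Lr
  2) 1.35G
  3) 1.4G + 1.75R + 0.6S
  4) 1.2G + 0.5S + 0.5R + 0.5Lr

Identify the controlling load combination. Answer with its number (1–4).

Combination 3

1) 1.35(12.46) + 1.5(210.91) = 16.82 + 316.37 = 333.19
2) 1.35(12.46) = 16.82
3) 1.4(12.46) + 1.75(158.29) + 0.6(85.20) = 17.44 + 277.01 + 51.12 = 345.57
4) 1.2(12.46) + 0.5(85.20) + 0.5(158.29) + 0.5(210.91) = 242.15
The largest value is 345.57 kips from combination 3.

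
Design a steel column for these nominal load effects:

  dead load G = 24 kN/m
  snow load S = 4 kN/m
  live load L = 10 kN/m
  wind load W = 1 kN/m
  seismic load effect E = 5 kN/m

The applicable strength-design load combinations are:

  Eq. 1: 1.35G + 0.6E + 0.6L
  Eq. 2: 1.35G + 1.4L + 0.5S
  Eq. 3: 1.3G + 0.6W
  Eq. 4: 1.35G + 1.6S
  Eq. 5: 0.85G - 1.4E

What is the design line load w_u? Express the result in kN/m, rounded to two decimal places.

48.40 kN/m

Eq. 1: 1.35(24) + 0.6(5) + 0.6(10) = 32.40 + 3.00 + 6.00 = 41.40
Eq. 2: 1.35(24) + 1.4(10) + 0.5(4) = 32.40 + 14.00 + 2.00 = 48.40
Eq. 3: 1.3(24) + 0.6(1) = 31.20 + 0.60 = 31.80
Eq. 4: 1.35(24) + 1.6(4) = 32.40 + 6.40 = 38.80
Eq. 5: 0.85(24) - 1.4(5) = 20.40 - 7.00 = 13.40
Maximum is from combination 2.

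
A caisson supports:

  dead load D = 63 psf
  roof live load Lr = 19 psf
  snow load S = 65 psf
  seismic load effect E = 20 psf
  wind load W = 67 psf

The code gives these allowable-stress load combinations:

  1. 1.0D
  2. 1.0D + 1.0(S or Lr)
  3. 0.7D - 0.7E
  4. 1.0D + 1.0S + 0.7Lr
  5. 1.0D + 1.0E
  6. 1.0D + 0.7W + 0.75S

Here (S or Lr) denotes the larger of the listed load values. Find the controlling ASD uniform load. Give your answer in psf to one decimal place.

158.7 psf

(S or Lr) → S = 65 psf.
1. 1.0(63) = 63.0
2. 1.0(63) + 1.0(65) = 63.0 + 65.0 = 128.0
3. 0.7(63) - 0.7(20) = 44.1 - 14.0 = 30.1
4. 1.0(63) + 1.0(65) + 0.7(19) = 63.0 + 65.0 + 13.3 = 141.3
5. 1.0(63) + 1.0(20) = 63.0 + 20.0 = 83.0
6. 1.0(63) + 0.7(67) + 0.75(65) = 63.0 + 46.9 + 48.8 = 158.7
Combination 6 governs: q = 158.7 psf.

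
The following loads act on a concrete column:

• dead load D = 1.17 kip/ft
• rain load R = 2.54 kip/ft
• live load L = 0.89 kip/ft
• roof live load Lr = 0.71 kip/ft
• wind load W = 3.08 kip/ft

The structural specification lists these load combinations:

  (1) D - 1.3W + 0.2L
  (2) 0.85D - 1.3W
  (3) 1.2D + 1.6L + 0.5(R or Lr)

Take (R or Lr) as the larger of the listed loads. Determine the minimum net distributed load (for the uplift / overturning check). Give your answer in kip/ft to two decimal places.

-3.01 kip/ft

(R or Lr) → R = 2.54 kip/ft.
(1) 1.0(1.17) - 1.3(3.08) + 0.2(0.89) = -2.66
(2) 0.85(1.17) - 1.3(3.08) = -3.01
(3) 1.2(1.17) + 1.6(0.89) + 0.5(2.54) = 4.10
Combination 2 gives the minimum: -3.01 kip/ft.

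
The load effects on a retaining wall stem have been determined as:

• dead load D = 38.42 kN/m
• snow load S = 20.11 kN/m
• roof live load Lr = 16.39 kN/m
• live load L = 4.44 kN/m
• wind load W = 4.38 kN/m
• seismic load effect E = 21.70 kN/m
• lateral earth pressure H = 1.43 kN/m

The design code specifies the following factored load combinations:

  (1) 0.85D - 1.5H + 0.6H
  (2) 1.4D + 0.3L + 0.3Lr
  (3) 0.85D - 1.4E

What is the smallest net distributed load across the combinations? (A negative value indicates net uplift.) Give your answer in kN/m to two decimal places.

2.28 kN/m

(1) 0.85(38.42) - 1.5(1.43) + 0.6(1.43) = 32.66 - 2.15 + 0.86 = 31.37
(2) 1.4(38.42) + 0.3(4.44) + 0.3(16.39) = 53.79 + 1.33 + 4.92 = 60.04
(3) 0.85(38.42) - 1.4(21.70) = 32.66 - 30.38 = 2.28
Combination 3 gives the minimum: 2.28 kN/m.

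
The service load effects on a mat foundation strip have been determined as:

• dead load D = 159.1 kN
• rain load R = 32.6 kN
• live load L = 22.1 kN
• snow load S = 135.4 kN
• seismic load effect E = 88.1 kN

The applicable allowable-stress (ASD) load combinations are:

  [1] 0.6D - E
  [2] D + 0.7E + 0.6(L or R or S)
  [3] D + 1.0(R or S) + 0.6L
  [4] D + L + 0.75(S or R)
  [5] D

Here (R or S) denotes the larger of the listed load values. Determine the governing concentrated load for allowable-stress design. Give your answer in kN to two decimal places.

(L or R or S) → S = 135.4 kN; (R or S) → S = 135.4 kN; (S or R) → S = 135.4 kN.
[1] 0.6(159.1) - 1.0(88.1) = 95.46 - 88.10 = 7.36
[2] 1.0(159.1) + 0.7(88.1) + 0.6(135.4) = 159.10 + 61.67 + 81.24 = 302.01
[3] 1.0(159.1) + 1.0(135.4) + 0.6(22.1) = 159.10 + 135.40 + 13.26 = 307.76
[4] 1.0(159.1) + 1.0(22.1) + 0.75(135.4) = 159.10 + 22.10 + 101.55 = 282.75
[5] 1.0(159.1) = 159.10
The controlling combination is 3, giving 307.76 kN.

307.76 kN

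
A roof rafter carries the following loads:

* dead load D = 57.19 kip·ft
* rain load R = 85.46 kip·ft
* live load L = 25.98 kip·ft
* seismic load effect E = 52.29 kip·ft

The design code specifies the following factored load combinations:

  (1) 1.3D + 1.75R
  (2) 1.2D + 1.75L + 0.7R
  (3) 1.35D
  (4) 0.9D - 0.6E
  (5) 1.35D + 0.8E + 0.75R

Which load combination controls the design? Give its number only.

Combination 1

(1) 1.3(57.19) + 1.75(85.46) = 223.90
(2) 1.2(57.19) + 1.75(25.98) + 0.7(85.46) = 68.63 + 45.47 + 59.82 = 173.92
(3) 1.35(57.19) = 77.21
(4) 0.9(57.19) - 0.6(52.29) = 51.47 - 31.37 = 20.10
(5) 1.35(57.19) + 0.8(52.29) + 0.75(85.46) = 183.13
The largest value is 223.90 kip·ft from combination 1.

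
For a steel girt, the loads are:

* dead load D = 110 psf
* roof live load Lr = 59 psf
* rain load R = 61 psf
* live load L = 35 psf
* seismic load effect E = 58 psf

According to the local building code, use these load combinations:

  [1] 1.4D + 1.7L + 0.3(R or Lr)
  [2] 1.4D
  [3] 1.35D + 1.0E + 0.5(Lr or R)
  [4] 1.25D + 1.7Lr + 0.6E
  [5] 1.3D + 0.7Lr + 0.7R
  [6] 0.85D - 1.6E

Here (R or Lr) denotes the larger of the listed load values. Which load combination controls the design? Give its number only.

(R or Lr) → R = 61 psf; (Lr or R) → R = 61 psf.
[1] 1.4(110) + 1.7(35) + 0.3(61) = 154.00 + 59.50 + 18.30 = 231.80
[2] 1.4(110) = 154.00
[3] 1.35(110) + 1.0(58) + 0.5(61) = 148.50 + 58.00 + 30.50 = 237.00
[4] 1.25(110) + 1.7(59) + 0.6(58) = 137.50 + 100.30 + 34.80 = 272.60
[5] 1.3(110) + 0.7(59) + 0.7(61) = 143.00 + 41.30 + 42.70 = 227.00
[6] 0.85(110) - 1.6(58) = 93.50 - 92.80 = 0.70
The largest value is 272.60 psf from combination 4.

Combination 4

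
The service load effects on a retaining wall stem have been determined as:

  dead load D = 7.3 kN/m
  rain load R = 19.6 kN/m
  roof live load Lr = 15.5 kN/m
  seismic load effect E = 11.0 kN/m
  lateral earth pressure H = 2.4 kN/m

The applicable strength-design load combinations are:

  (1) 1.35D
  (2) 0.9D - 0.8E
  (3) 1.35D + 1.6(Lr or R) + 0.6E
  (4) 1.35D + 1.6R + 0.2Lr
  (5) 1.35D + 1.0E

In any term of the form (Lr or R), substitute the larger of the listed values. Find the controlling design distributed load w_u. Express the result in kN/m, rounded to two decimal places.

(Lr or R) → R = 19.6 kN/m.
(1) 1.35(7.3) = 9.86
(2) 0.9(7.3) - 0.8(11.0) = -2.23
(3) 1.35(7.3) + 1.6(19.6) + 0.6(11.0) = 47.82
(4) 1.35(7.3) + 1.6(19.6) + 0.2(15.5) = 44.32
(5) 1.35(7.3) + 1.0(11.0) = 20.86
The controlling combination is 3, giving 47.82 kN/m.

47.82 kN/m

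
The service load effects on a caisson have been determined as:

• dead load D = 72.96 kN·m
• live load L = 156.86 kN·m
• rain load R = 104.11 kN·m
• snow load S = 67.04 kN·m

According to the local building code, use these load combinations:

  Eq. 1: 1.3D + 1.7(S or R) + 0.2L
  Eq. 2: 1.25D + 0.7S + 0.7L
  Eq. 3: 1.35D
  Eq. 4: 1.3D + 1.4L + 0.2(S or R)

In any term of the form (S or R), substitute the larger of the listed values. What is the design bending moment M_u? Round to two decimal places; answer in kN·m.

335.27 kN·m

(S or R) → R = 104.11 kN·m.
Eq. 1: 1.3(72.96) + 1.7(104.11) + 0.2(156.86) = 94.85 + 176.99 + 31.37 = 303.21
Eq. 2: 1.25(72.96) + 0.7(67.04) + 0.7(156.86) = 91.20 + 46.93 + 109.80 = 247.93
Eq. 3: 1.35(72.96) = 98.50
Eq. 4: 1.3(72.96) + 1.4(156.86) + 0.2(104.11) = 94.85 + 219.60 + 20.82 = 335.27
The controlling combination is 4, giving 335.27 kN·m.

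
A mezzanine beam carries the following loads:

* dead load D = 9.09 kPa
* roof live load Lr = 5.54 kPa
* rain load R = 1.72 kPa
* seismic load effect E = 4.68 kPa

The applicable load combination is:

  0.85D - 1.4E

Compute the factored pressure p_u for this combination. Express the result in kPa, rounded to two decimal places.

0.85(9.09) - 1.4(4.68) = 1.17
p_u = 1.17 kPa.

1.17 kPa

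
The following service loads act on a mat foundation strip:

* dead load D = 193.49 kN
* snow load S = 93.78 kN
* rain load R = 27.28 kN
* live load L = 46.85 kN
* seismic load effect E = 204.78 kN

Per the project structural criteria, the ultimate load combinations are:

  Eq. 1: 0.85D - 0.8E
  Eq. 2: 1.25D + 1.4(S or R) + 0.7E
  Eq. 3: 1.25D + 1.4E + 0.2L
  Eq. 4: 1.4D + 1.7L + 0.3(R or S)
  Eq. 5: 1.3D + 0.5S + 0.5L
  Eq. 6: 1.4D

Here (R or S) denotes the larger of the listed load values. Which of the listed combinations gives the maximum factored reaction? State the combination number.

(S or R) → S = 93.78 kN; (R or S) → S = 93.78 kN.
Eq. 1: 0.85(193.49) - 0.8(204.78) = 0.64
Eq. 2: 1.25(193.49) + 1.4(93.78) + 0.7(204.78) = 241.86 + 131.29 + 143.35 = 516.50
Eq. 3: 1.25(193.49) + 1.4(204.78) + 0.2(46.85) = 241.86 + 286.69 + 9.37 = 537.92
Eq. 4: 1.4(193.49) + 1.7(46.85) + 0.3(93.78) = 270.89 + 79.65 + 28.13 = 378.67
Eq. 5: 1.3(193.49) + 0.5(93.78) + 0.5(46.85) = 321.85
Eq. 6: 1.4(193.49) = 270.89
The largest value is 537.92 kN from combination 3.

Combination 3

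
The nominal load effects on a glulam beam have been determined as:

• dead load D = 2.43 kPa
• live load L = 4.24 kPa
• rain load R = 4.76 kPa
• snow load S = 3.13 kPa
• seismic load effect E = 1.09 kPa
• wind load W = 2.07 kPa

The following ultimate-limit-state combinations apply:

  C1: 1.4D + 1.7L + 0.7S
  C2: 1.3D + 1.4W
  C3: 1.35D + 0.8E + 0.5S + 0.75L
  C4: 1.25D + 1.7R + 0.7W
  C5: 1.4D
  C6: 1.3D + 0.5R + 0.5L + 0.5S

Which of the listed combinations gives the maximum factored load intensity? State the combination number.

Combination 1

C1: 1.4(2.43) + 1.7(4.24) + 0.7(3.13) = 3.40 + 7.21 + 2.19 = 12.80
C2: 1.3(2.43) + 1.4(2.07) = 3.16 + 2.90 = 6.06
C3: 1.35(2.43) + 0.8(1.09) + 0.5(3.13) + 0.75(4.24) = 3.28 + 0.87 + 1.57 + 3.18 = 8.90
C4: 1.25(2.43) + 1.7(4.76) + 0.7(2.07) = 3.04 + 8.09 + 1.45 = 12.58
C5: 1.4(2.43) = 3.40
C6: 1.3(2.43) + 0.5(4.76) + 0.5(4.24) + 0.5(3.13) = 9.22
The largest value is 12.80 kPa from combination 1.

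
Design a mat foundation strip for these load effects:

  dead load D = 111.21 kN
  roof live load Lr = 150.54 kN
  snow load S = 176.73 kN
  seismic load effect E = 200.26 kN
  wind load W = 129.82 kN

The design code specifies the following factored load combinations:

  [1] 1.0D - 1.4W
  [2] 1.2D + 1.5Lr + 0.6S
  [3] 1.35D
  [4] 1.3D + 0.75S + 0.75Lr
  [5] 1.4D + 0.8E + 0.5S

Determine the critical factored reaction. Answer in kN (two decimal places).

465.30 kN

[1] 1.0(111.21) - 1.4(129.82) = 111.21 - 181.75 = -70.54
[2] 1.2(111.21) + 1.5(150.54) + 0.6(176.73) = 133.45 + 225.81 + 106.04 = 465.30
[3] 1.35(111.21) = 150.13
[4] 1.3(111.21) + 0.75(176.73) + 0.75(150.54) = 144.57 + 132.55 + 112.91 = 390.03
[5] 1.4(111.21) + 0.8(200.26) + 0.5(176.73) = 155.69 + 160.21 + 88.37 = 404.27
Combination 2 governs: V_u = 465.30 kN.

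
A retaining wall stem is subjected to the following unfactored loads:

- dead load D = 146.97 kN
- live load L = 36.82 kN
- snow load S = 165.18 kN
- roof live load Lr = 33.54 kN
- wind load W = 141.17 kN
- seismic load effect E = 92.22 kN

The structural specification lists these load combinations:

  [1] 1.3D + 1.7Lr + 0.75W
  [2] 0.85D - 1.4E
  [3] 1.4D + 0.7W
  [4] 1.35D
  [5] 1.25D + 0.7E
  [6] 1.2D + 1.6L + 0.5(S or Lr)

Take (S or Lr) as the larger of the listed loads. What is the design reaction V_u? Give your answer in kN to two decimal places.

353.96 kN

(S or Lr) → S = 165.18 kN.
[1] 1.3(146.97) + 1.7(33.54) + 0.75(141.17) = 191.06 + 57.02 + 105.88 = 353.96
[2] 0.85(146.97) - 1.4(92.22) = -4.18
[3] 1.4(146.97) + 0.7(141.17) = 205.76 + 98.82 = 304.58
[4] 1.35(146.97) = 198.41
[5] 1.25(146.97) + 0.7(92.22) = 248.27
[6] 1.2(146.97) + 1.6(36.82) + 0.5(165.18) = 317.87
Maximum is from combination 1.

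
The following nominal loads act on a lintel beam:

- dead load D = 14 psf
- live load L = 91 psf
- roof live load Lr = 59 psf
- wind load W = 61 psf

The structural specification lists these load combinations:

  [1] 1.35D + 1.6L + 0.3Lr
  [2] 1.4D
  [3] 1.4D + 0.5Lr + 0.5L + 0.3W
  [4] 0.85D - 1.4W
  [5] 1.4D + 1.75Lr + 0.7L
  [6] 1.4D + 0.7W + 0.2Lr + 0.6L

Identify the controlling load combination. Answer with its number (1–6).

[1] 1.35(14) + 1.6(91) + 0.3(59) = 18.9 + 145.6 + 17.7 = 182.2
[2] 1.4(14) = 19.6
[3] 1.4(14) + 0.5(59) + 0.5(91) + 0.3(61) = 19.6 + 29.5 + 45.5 + 18.3 = 112.9
[4] 0.85(14) - 1.4(61) = 11.9 - 85.4 = -73.5
[5] 1.4(14) + 1.75(59) + 0.7(91) = 19.6 + 103.3 + 63.7 = 186.6
[6] 1.4(14) + 0.7(61) + 0.2(59) + 0.6(91) = 19.6 + 42.7 + 11.8 + 54.6 = 128.7
The largest value is 186.6 psf from combination 5.

Combination 5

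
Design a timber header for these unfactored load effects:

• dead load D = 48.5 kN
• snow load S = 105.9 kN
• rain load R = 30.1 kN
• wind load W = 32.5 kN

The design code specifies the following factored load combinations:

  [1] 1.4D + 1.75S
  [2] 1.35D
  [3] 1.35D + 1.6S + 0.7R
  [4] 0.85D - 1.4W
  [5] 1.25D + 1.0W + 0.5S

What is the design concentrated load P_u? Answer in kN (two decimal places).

255.99 kN

[1] 1.4(48.5) + 1.75(105.9) = 67.90 + 185.33 = 253.23
[2] 1.35(48.5) = 65.48
[3] 1.35(48.5) + 1.6(105.9) + 0.7(30.1) = 65.48 + 169.44 + 21.07 = 255.99
[4] 0.85(48.5) - 1.4(32.5) = -4.28
[5] 1.25(48.5) + 1.0(32.5) + 0.5(105.9) = 60.63 + 32.50 + 52.95 = 146.08
The controlling combination is 3, giving 255.99 kN.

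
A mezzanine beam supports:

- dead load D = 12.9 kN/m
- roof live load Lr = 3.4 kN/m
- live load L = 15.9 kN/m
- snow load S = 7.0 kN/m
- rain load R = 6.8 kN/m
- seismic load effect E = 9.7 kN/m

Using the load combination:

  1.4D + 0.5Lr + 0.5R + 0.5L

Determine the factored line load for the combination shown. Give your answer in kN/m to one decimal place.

31.1 kN/m

1.4(12.9) + 0.5(3.4) + 0.5(6.8) + 0.5(15.9) = 31.1
w_u = 31.1 kN/m.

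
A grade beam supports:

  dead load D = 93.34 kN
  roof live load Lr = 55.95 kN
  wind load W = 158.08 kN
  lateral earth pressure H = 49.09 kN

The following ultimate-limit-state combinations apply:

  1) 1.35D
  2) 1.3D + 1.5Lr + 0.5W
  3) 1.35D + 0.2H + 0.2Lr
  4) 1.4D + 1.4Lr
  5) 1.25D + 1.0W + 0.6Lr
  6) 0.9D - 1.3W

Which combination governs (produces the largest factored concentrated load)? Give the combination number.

1) 1.35(93.34) = 126.01
2) 1.3(93.34) + 1.5(55.95) + 0.5(158.08) = 121.34 + 83.93 + 79.04 = 284.31
3) 1.35(93.34) + 0.2(49.09) + 0.2(55.95) = 126.01 + 9.82 + 11.19 = 147.02
4) 1.4(93.34) + 1.4(55.95) = 130.68 + 78.33 = 209.01
5) 1.25(93.34) + 1.0(158.08) + 0.6(55.95) = 116.68 + 158.08 + 33.57 = 308.33
6) 0.9(93.34) - 1.3(158.08) = -121.50
The largest value is 308.33 kN from combination 5.

Combination 5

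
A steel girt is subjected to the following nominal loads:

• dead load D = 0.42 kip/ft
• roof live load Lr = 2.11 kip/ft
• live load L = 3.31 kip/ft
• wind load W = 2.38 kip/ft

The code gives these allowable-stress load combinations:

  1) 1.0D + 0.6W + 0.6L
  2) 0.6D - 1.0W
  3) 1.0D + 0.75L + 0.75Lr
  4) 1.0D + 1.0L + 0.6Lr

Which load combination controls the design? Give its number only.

Combination 4

1) 1.0(0.42) + 0.6(2.38) + 0.6(3.31) = 3.83
2) 0.6(0.42) - 1.0(2.38) = -2.13
3) 1.0(0.42) + 0.75(3.31) + 0.75(2.11) = 4.49
4) 1.0(0.42) + 1.0(3.31) + 0.6(2.11) = 5.00
The largest value is 5.00 kip/ft from combination 4.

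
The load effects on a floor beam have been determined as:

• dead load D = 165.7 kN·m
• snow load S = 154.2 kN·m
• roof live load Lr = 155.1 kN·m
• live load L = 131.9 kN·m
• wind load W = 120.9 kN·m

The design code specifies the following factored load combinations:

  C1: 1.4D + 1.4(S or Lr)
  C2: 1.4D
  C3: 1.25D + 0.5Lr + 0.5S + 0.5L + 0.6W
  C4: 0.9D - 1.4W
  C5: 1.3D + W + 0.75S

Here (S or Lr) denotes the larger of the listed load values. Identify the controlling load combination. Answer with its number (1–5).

(S or Lr) → Lr = 155.1 kN·m.
C1: 1.4(165.7) + 1.4(155.1) = 449.12
C2: 1.4(165.7) = 231.98
C3: 1.25(165.7) + 0.5(155.1) + 0.5(154.2) + 0.5(131.9) + 0.6(120.9) = 500.27
C4: 0.9(165.7) - 1.4(120.9) = -20.13
C5: 1.3(165.7) + 1.0(120.9) + 0.75(154.2) = 451.96
The largest value is 500.27 kN·m from combination 3.

Combination 3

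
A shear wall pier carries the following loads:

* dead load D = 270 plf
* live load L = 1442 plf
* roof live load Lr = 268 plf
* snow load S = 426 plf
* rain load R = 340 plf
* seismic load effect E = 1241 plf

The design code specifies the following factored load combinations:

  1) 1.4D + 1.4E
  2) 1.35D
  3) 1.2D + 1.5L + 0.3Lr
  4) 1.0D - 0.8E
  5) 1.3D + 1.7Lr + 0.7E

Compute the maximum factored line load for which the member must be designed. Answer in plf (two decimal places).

2567.40 plf

1) 1.4(270) + 1.4(1241) = 378.00 + 1737.40 = 2115.40
2) 1.35(270) = 364.50
3) 1.2(270) + 1.5(1442) + 0.3(268) = 324.00 + 2163.00 + 80.40 = 2567.40
4) 1.0(270) - 0.8(1241) = 270.00 - 992.80 = -722.80
5) 1.3(270) + 1.7(268) + 0.7(1241) = 351.00 + 455.60 + 868.70 = 1675.30
Maximum is from combination 3.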